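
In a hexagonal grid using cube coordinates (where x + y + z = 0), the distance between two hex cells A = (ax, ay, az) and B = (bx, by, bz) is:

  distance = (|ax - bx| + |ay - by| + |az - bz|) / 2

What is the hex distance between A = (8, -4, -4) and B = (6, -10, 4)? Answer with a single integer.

|ax - bx| = |8 - 6| = 2
|ay - by| = |-4 - (-10)| = 6
|az - bz| = |-4 - 4| = 8
distance = (2 + 6 + 8) / 2 = 16 / 2 = 8

Answer: 8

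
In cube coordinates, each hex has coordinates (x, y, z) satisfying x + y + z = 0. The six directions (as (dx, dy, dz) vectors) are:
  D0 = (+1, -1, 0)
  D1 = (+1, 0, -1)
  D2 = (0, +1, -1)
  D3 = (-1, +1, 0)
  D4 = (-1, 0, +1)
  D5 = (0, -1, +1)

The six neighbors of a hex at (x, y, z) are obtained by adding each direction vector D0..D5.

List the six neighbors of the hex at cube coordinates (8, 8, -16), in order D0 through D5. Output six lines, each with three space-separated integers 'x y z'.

Answer: 9 7 -16
9 8 -17
8 9 -17
7 9 -16
7 8 -15
8 7 -15

Derivation:
Center: (8, 8, -16). Add each direction:
  D0: (8, 8, -16) + (1, -1, 0) = (9, 7, -16)
  D1: (8, 8, -16) + (1, 0, -1) = (9, 8, -17)
  D2: (8, 8, -16) + (0, 1, -1) = (8, 9, -17)
  D3: (8, 8, -16) + (-1, 1, 0) = (7, 9, -16)
  D4: (8, 8, -16) + (-1, 0, 1) = (7, 8, -15)
  D5: (8, 8, -16) + (0, -1, 1) = (8, 7, -15)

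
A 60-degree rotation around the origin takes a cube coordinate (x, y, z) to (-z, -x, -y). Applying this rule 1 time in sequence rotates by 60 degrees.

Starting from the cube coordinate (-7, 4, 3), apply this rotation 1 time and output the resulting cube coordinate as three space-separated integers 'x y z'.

Start: (-7, 4, 3)
Step 1: (-7, 4, 3) -> (-(3), -(-7), -(4)) = (-3, 7, -4)

Answer: -3 7 -4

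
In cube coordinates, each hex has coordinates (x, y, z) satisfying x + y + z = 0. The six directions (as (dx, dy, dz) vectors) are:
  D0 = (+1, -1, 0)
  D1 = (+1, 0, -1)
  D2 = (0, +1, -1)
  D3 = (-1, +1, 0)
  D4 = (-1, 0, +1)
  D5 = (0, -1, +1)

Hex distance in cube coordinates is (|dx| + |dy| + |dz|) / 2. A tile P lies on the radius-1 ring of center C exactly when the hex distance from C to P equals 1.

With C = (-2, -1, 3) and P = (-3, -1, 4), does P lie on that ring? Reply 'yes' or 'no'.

Answer: yes

Derivation:
|px - cx| = |-3 - (-2)| = 1
|py - cy| = |-1 - (-1)| = 0
|pz - cz| = |4 - 3| = 1
distance = (1+0+1)/2 = 2/2 = 1
radius = 1; distance == radius -> yes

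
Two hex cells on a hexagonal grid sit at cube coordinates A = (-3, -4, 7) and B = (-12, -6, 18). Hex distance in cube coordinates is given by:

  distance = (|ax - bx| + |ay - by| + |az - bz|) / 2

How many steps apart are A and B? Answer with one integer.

|ax - bx| = |-3 - (-12)| = 9
|ay - by| = |-4 - (-6)| = 2
|az - bz| = |7 - 18| = 11
distance = (9 + 2 + 11) / 2 = 22 / 2 = 11

Answer: 11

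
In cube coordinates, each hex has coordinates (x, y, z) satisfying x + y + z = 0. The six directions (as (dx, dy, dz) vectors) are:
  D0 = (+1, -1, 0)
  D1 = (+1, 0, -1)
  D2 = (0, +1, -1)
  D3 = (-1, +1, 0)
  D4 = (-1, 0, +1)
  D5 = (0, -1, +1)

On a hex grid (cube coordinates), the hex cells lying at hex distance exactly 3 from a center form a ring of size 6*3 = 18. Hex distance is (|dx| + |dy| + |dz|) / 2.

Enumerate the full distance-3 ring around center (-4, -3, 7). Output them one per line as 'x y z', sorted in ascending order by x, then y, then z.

Answer: -7 -3 10
-7 -2 9
-7 -1 8
-7 0 7
-6 -4 10
-6 0 6
-5 -5 10
-5 0 5
-4 -6 10
-4 0 4
-3 -6 9
-3 -1 4
-2 -6 8
-2 -2 4
-1 -6 7
-1 -5 6
-1 -4 5
-1 -3 4

Derivation:
Walk ring at distance 3 from (-4, -3, 7):
Start at center + D4*3 = (-7, -3, 10)
  hex 0: (-7, -3, 10)
  hex 1: (-6, -4, 10)
  hex 2: (-5, -5, 10)
  hex 3: (-4, -6, 10)
  hex 4: (-3, -6, 9)
  hex 5: (-2, -6, 8)
  hex 6: (-1, -6, 7)
  hex 7: (-1, -5, 6)
  hex 8: (-1, -4, 5)
  hex 9: (-1, -3, 4)
  hex 10: (-2, -2, 4)
  hex 11: (-3, -1, 4)
  hex 12: (-4, 0, 4)
  hex 13: (-5, 0, 5)
  hex 14: (-6, 0, 6)
  hex 15: (-7, 0, 7)
  hex 16: (-7, -1, 8)
  hex 17: (-7, -2, 9)
Sorted: 18 hexes.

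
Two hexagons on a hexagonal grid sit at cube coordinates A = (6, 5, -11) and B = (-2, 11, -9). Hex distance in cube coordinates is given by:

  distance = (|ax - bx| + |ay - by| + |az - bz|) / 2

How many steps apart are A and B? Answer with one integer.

Answer: 8

Derivation:
|ax - bx| = |6 - (-2)| = 8
|ay - by| = |5 - 11| = 6
|az - bz| = |-11 - (-9)| = 2
distance = (8 + 6 + 2) / 2 = 16 / 2 = 8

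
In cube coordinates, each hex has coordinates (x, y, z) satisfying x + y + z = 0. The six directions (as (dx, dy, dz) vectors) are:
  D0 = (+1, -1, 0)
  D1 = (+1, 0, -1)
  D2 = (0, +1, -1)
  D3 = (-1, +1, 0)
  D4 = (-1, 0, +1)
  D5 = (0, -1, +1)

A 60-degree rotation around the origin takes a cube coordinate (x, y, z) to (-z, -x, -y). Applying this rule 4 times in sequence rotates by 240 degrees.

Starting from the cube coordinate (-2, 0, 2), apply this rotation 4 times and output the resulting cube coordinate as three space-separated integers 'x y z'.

Answer: 2 -2 0

Derivation:
Start: (-2, 0, 2)
Step 1: (-2, 0, 2) -> (-(2), -(-2), -(0)) = (-2, 2, 0)
Step 2: (-2, 2, 0) -> (-(0), -(-2), -(2)) = (0, 2, -2)
Step 3: (0, 2, -2) -> (-(-2), -(0), -(2)) = (2, 0, -2)
Step 4: (2, 0, -2) -> (-(-2), -(2), -(0)) = (2, -2, 0)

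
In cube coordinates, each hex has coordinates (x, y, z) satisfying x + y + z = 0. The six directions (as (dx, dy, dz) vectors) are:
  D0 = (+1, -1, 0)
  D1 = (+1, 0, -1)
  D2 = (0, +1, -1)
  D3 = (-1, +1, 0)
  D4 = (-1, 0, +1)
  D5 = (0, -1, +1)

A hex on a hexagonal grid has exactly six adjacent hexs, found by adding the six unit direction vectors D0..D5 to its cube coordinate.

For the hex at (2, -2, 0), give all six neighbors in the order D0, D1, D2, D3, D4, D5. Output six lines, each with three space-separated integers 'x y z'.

Answer: 3 -3 0
3 -2 -1
2 -1 -1
1 -1 0
1 -2 1
2 -3 1

Derivation:
Center: (2, -2, 0). Add each direction:
  D0: (2, -2, 0) + (1, -1, 0) = (3, -3, 0)
  D1: (2, -2, 0) + (1, 0, -1) = (3, -2, -1)
  D2: (2, -2, 0) + (0, 1, -1) = (2, -1, -1)
  D3: (2, -2, 0) + (-1, 1, 0) = (1, -1, 0)
  D4: (2, -2, 0) + (-1, 0, 1) = (1, -2, 1)
  D5: (2, -2, 0) + (0, -1, 1) = (2, -3, 1)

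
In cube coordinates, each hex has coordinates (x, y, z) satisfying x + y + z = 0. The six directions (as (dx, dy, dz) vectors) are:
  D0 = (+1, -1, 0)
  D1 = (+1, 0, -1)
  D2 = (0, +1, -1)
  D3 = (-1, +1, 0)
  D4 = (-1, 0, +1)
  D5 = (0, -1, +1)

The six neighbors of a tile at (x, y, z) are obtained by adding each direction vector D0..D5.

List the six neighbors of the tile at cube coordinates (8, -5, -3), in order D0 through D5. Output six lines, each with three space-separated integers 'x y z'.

Answer: 9 -6 -3
9 -5 -4
8 -4 -4
7 -4 -3
7 -5 -2
8 -6 -2

Derivation:
Center: (8, -5, -3). Add each direction:
  D0: (8, -5, -3) + (1, -1, 0) = (9, -6, -3)
  D1: (8, -5, -3) + (1, 0, -1) = (9, -5, -4)
  D2: (8, -5, -3) + (0, 1, -1) = (8, -4, -4)
  D3: (8, -5, -3) + (-1, 1, 0) = (7, -4, -3)
  D4: (8, -5, -3) + (-1, 0, 1) = (7, -5, -2)
  D5: (8, -5, -3) + (0, -1, 1) = (8, -6, -2)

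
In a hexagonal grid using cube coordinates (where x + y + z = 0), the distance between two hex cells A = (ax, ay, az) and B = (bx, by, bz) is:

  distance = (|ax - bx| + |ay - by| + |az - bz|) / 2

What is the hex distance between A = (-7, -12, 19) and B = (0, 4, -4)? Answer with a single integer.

|ax - bx| = |-7 - 0| = 7
|ay - by| = |-12 - 4| = 16
|az - bz| = |19 - (-4)| = 23
distance = (7 + 16 + 23) / 2 = 46 / 2 = 23

Answer: 23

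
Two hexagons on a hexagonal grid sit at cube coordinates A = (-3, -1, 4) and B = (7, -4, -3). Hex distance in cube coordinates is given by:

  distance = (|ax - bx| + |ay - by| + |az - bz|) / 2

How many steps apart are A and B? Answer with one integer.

|ax - bx| = |-3 - 7| = 10
|ay - by| = |-1 - (-4)| = 3
|az - bz| = |4 - (-3)| = 7
distance = (10 + 3 + 7) / 2 = 20 / 2 = 10

Answer: 10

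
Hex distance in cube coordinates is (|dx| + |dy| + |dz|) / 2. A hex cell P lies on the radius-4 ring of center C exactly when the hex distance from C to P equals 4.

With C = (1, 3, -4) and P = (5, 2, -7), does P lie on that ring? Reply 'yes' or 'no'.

|px - cx| = |5 - 1| = 4
|py - cy| = |2 - 3| = 1
|pz - cz| = |-7 - (-4)| = 3
distance = (4+1+3)/2 = 8/2 = 4
radius = 4; distance == radius -> yes

Answer: yes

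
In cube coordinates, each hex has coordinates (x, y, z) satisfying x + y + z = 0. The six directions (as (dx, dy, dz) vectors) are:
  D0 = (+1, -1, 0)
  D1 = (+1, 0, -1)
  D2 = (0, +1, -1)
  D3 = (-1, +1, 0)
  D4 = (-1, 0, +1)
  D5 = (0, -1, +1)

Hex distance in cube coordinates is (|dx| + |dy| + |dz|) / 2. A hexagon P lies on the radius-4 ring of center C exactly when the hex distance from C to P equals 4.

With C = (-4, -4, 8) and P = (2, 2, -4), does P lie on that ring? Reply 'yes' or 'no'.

Answer: no

Derivation:
|px - cx| = |2 - (-4)| = 6
|py - cy| = |2 - (-4)| = 6
|pz - cz| = |-4 - 8| = 12
distance = (6+6+12)/2 = 24/2 = 12
radius = 4; distance != radius -> no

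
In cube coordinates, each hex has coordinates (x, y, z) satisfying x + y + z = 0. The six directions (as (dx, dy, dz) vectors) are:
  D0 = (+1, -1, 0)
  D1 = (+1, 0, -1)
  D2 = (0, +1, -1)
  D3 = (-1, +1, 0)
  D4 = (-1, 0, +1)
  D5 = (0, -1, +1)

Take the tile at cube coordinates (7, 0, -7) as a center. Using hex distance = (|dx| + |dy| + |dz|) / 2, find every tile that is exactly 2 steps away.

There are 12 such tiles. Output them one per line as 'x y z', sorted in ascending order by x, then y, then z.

Answer: 5 0 -5
5 1 -6
5 2 -7
6 -1 -5
6 2 -8
7 -2 -5
7 2 -9
8 -2 -6
8 1 -9
9 -2 -7
9 -1 -8
9 0 -9

Derivation:
Walk ring at distance 2 from (7, 0, -7):
Start at center + D4*2 = (5, 0, -5)
  hex 0: (5, 0, -5)
  hex 1: (6, -1, -5)
  hex 2: (7, -2, -5)
  hex 3: (8, -2, -6)
  hex 4: (9, -2, -7)
  hex 5: (9, -1, -8)
  hex 6: (9, 0, -9)
  hex 7: (8, 1, -9)
  hex 8: (7, 2, -9)
  hex 9: (6, 2, -8)
  hex 10: (5, 2, -7)
  hex 11: (5, 1, -6)
Sorted: 12 hexes.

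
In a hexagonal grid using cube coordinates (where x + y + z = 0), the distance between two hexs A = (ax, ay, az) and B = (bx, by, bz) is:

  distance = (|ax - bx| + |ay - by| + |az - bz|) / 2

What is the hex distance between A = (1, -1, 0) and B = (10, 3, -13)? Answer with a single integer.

|ax - bx| = |1 - 10| = 9
|ay - by| = |-1 - 3| = 4
|az - bz| = |0 - (-13)| = 13
distance = (9 + 4 + 13) / 2 = 26 / 2 = 13

Answer: 13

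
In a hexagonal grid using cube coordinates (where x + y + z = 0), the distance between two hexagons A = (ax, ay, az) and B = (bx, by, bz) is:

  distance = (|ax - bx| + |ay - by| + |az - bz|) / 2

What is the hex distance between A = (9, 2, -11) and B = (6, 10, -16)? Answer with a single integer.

|ax - bx| = |9 - 6| = 3
|ay - by| = |2 - 10| = 8
|az - bz| = |-11 - (-16)| = 5
distance = (3 + 8 + 5) / 2 = 16 / 2 = 8

Answer: 8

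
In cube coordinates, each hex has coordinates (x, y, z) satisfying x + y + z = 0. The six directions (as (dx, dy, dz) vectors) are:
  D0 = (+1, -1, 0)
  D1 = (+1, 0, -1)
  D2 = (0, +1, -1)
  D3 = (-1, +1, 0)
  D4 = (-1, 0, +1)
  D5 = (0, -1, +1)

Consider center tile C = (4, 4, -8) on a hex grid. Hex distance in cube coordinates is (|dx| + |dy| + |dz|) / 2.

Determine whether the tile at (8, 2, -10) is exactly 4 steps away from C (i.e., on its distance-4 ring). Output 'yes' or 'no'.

Answer: yes

Derivation:
|px - cx| = |8 - 4| = 4
|py - cy| = |2 - 4| = 2
|pz - cz| = |-10 - (-8)| = 2
distance = (4+2+2)/2 = 8/2 = 4
radius = 4; distance == radius -> yes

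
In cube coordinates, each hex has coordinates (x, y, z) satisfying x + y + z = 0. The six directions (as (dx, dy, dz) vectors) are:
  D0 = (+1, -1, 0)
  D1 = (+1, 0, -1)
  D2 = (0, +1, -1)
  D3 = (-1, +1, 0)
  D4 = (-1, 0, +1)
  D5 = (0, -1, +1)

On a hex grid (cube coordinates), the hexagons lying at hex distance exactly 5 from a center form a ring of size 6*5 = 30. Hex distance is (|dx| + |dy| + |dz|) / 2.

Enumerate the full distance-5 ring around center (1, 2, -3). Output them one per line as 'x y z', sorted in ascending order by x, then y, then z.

Answer: -4 2 2
-4 3 1
-4 4 0
-4 5 -1
-4 6 -2
-4 7 -3
-3 1 2
-3 7 -4
-2 0 2
-2 7 -5
-1 -1 2
-1 7 -6
0 -2 2
0 7 -7
1 -3 2
1 7 -8
2 -3 1
2 6 -8
3 -3 0
3 5 -8
4 -3 -1
4 4 -8
5 -3 -2
5 3 -8
6 -3 -3
6 -2 -4
6 -1 -5
6 0 -6
6 1 -7
6 2 -8

Derivation:
Walk ring at distance 5 from (1, 2, -3):
Start at center + D4*5 = (-4, 2, 2)
  hex 0: (-4, 2, 2)
  hex 1: (-3, 1, 2)
  hex 2: (-2, 0, 2)
  hex 3: (-1, -1, 2)
  hex 4: (0, -2, 2)
  hex 5: (1, -3, 2)
  hex 6: (2, -3, 1)
  hex 7: (3, -3, 0)
  hex 8: (4, -3, -1)
  hex 9: (5, -3, -2)
  hex 10: (6, -3, -3)
  hex 11: (6, -2, -4)
  hex 12: (6, -1, -5)
  hex 13: (6, 0, -6)
  hex 14: (6, 1, -7)
  hex 15: (6, 2, -8)
  hex 16: (5, 3, -8)
  hex 17: (4, 4, -8)
  hex 18: (3, 5, -8)
  hex 19: (2, 6, -8)
  hex 20: (1, 7, -8)
  hex 21: (0, 7, -7)
  hex 22: (-1, 7, -6)
  hex 23: (-2, 7, -5)
  hex 24: (-3, 7, -4)
  hex 25: (-4, 7, -3)
  hex 26: (-4, 6, -2)
  hex 27: (-4, 5, -1)
  hex 28: (-4, 4, 0)
  hex 29: (-4, 3, 1)
Sorted: 30 hexes.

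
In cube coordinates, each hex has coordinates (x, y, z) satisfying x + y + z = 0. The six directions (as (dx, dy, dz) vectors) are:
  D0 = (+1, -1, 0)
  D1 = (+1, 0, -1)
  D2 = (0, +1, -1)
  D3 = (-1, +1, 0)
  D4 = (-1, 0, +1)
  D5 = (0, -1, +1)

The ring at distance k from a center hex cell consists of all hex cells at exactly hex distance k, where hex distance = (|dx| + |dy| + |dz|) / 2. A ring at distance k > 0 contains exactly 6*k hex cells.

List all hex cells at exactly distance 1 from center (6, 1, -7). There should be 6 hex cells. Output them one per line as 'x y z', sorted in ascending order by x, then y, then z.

Answer: 5 1 -6
5 2 -7
6 0 -6
6 2 -8
7 0 -7
7 1 -8

Derivation:
Walk ring at distance 1 from (6, 1, -7):
Start at center + D4*1 = (5, 1, -6)
  hex 0: (5, 1, -6)
  hex 1: (6, 0, -6)
  hex 2: (7, 0, -7)
  hex 3: (7, 1, -8)
  hex 4: (6, 2, -8)
  hex 5: (5, 2, -7)
Sorted: 6 hexes.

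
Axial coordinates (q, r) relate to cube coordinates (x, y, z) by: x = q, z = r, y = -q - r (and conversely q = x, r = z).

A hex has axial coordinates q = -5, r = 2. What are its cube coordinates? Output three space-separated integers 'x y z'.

x = q = -5
z = r = 2
y = -x - z = -(-5) - (2) = 3

Answer: -5 3 2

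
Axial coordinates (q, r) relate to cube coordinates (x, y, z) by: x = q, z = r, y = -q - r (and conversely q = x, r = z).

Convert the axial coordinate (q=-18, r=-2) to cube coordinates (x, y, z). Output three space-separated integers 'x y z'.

Answer: -18 20 -2

Derivation:
x = q = -18
z = r = -2
y = -x - z = -(-18) - (-2) = 20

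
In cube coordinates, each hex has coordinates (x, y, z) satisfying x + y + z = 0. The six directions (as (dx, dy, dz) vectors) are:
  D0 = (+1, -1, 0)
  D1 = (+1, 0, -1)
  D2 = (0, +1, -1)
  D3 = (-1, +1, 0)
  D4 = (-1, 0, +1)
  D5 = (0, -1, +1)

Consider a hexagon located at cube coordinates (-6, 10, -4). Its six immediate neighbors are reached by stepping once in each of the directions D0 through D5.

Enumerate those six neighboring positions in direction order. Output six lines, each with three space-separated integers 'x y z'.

Answer: -5 9 -4
-5 10 -5
-6 11 -5
-7 11 -4
-7 10 -3
-6 9 -3

Derivation:
Center: (-6, 10, -4). Add each direction:
  D0: (-6, 10, -4) + (1, -1, 0) = (-5, 9, -4)
  D1: (-6, 10, -4) + (1, 0, -1) = (-5, 10, -5)
  D2: (-6, 10, -4) + (0, 1, -1) = (-6, 11, -5)
  D3: (-6, 10, -4) + (-1, 1, 0) = (-7, 11, -4)
  D4: (-6, 10, -4) + (-1, 0, 1) = (-7, 10, -3)
  D5: (-6, 10, -4) + (0, -1, 1) = (-6, 9, -3)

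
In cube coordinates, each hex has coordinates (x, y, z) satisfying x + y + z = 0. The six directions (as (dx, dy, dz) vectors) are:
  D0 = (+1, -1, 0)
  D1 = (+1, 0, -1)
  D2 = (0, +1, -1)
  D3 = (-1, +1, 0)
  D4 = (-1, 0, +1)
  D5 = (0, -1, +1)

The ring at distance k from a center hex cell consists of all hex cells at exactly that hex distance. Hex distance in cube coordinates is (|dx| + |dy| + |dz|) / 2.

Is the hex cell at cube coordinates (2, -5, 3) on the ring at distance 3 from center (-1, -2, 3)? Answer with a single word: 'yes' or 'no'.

Answer: yes

Derivation:
|px - cx| = |2 - (-1)| = 3
|py - cy| = |-5 - (-2)| = 3
|pz - cz| = |3 - 3| = 0
distance = (3+3+0)/2 = 6/2 = 3
radius = 3; distance == radius -> yes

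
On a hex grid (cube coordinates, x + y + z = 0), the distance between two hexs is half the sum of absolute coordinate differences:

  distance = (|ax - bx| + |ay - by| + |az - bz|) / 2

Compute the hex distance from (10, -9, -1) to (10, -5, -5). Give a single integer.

|ax - bx| = |10 - 10| = 0
|ay - by| = |-9 - (-5)| = 4
|az - bz| = |-1 - (-5)| = 4
distance = (0 + 4 + 4) / 2 = 8 / 2 = 4

Answer: 4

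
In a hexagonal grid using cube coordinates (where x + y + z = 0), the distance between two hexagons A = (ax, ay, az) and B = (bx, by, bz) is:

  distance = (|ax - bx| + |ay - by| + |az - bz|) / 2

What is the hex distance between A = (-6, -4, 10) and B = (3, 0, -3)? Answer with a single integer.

|ax - bx| = |-6 - 3| = 9
|ay - by| = |-4 - 0| = 4
|az - bz| = |10 - (-3)| = 13
distance = (9 + 4 + 13) / 2 = 26 / 2 = 13

Answer: 13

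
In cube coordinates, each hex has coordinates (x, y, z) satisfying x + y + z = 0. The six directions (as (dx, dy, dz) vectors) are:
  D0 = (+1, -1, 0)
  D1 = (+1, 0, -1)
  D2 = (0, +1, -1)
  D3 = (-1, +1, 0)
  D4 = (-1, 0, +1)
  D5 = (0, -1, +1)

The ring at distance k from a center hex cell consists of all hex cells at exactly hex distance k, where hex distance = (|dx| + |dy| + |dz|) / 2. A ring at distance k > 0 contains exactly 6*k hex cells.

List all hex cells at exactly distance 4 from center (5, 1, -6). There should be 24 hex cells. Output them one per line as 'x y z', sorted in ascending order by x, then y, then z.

Answer: 1 1 -2
1 2 -3
1 3 -4
1 4 -5
1 5 -6
2 0 -2
2 5 -7
3 -1 -2
3 5 -8
4 -2 -2
4 5 -9
5 -3 -2
5 5 -10
6 -3 -3
6 4 -10
7 -3 -4
7 3 -10
8 -3 -5
8 2 -10
9 -3 -6
9 -2 -7
9 -1 -8
9 0 -9
9 1 -10

Derivation:
Walk ring at distance 4 from (5, 1, -6):
Start at center + D4*4 = (1, 1, -2)
  hex 0: (1, 1, -2)
  hex 1: (2, 0, -2)
  hex 2: (3, -1, -2)
  hex 3: (4, -2, -2)
  hex 4: (5, -3, -2)
  hex 5: (6, -3, -3)
  hex 6: (7, -3, -4)
  hex 7: (8, -3, -5)
  hex 8: (9, -3, -6)
  hex 9: (9, -2, -7)
  hex 10: (9, -1, -8)
  hex 11: (9, 0, -9)
  hex 12: (9, 1, -10)
  hex 13: (8, 2, -10)
  hex 14: (7, 3, -10)
  hex 15: (6, 4, -10)
  hex 16: (5, 5, -10)
  hex 17: (4, 5, -9)
  hex 18: (3, 5, -8)
  hex 19: (2, 5, -7)
  hex 20: (1, 5, -6)
  hex 21: (1, 4, -5)
  hex 22: (1, 3, -4)
  hex 23: (1, 2, -3)
Sorted: 24 hexes.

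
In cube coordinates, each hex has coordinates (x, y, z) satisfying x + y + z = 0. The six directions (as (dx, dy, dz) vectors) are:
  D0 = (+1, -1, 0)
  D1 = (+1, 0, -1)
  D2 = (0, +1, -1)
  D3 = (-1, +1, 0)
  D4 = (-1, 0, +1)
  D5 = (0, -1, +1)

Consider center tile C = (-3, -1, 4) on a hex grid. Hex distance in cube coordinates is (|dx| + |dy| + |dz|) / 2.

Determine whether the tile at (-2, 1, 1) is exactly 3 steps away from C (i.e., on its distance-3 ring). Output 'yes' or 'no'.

|px - cx| = |-2 - (-3)| = 1
|py - cy| = |1 - (-1)| = 2
|pz - cz| = |1 - 4| = 3
distance = (1+2+3)/2 = 6/2 = 3
radius = 3; distance == radius -> yes

Answer: yes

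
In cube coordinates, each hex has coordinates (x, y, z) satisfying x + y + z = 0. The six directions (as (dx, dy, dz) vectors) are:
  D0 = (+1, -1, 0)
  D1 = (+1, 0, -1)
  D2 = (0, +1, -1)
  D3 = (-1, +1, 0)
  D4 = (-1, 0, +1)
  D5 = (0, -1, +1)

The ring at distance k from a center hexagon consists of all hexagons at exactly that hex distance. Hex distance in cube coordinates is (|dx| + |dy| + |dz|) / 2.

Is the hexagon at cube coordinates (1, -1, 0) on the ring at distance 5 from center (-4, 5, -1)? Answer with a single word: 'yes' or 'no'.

Answer: no

Derivation:
|px - cx| = |1 - (-4)| = 5
|py - cy| = |-1 - 5| = 6
|pz - cz| = |0 - (-1)| = 1
distance = (5+6+1)/2 = 12/2 = 6
radius = 5; distance != radius -> no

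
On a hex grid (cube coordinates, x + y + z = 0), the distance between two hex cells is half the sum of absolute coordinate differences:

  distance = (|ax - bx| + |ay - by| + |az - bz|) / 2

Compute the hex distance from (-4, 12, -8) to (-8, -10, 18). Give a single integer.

|ax - bx| = |-4 - (-8)| = 4
|ay - by| = |12 - (-10)| = 22
|az - bz| = |-8 - 18| = 26
distance = (4 + 22 + 26) / 2 = 52 / 2 = 26

Answer: 26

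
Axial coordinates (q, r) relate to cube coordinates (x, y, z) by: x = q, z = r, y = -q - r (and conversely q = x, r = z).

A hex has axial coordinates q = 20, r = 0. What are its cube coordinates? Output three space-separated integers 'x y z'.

Answer: 20 -20 0

Derivation:
x = q = 20
z = r = 0
y = -x - z = -(20) - (0) = -20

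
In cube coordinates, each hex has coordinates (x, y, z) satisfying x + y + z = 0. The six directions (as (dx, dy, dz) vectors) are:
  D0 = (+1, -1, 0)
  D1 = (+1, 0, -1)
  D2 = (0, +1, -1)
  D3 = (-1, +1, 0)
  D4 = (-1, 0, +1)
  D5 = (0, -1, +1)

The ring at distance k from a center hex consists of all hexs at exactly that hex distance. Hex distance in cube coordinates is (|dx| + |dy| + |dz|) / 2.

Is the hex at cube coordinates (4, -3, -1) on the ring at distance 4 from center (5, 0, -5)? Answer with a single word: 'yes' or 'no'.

|px - cx| = |4 - 5| = 1
|py - cy| = |-3 - 0| = 3
|pz - cz| = |-1 - (-5)| = 4
distance = (1+3+4)/2 = 8/2 = 4
radius = 4; distance == radius -> yes

Answer: yes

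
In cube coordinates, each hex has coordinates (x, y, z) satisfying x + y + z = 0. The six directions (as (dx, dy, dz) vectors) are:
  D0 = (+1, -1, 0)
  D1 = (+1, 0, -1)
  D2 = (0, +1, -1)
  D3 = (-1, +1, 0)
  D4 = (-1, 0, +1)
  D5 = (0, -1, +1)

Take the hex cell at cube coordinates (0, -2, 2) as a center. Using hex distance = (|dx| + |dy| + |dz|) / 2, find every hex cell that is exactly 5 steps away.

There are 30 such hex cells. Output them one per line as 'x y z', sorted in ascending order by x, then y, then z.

Answer: -5 -2 7
-5 -1 6
-5 0 5
-5 1 4
-5 2 3
-5 3 2
-4 -3 7
-4 3 1
-3 -4 7
-3 3 0
-2 -5 7
-2 3 -1
-1 -6 7
-1 3 -2
0 -7 7
0 3 -3
1 -7 6
1 2 -3
2 -7 5
2 1 -3
3 -7 4
3 0 -3
4 -7 3
4 -1 -3
5 -7 2
5 -6 1
5 -5 0
5 -4 -1
5 -3 -2
5 -2 -3

Derivation:
Walk ring at distance 5 from (0, -2, 2):
Start at center + D4*5 = (-5, -2, 7)
  hex 0: (-5, -2, 7)
  hex 1: (-4, -3, 7)
  hex 2: (-3, -4, 7)
  hex 3: (-2, -5, 7)
  hex 4: (-1, -6, 7)
  hex 5: (0, -7, 7)
  hex 6: (1, -7, 6)
  hex 7: (2, -7, 5)
  hex 8: (3, -7, 4)
  hex 9: (4, -7, 3)
  hex 10: (5, -7, 2)
  hex 11: (5, -6, 1)
  hex 12: (5, -5, 0)
  hex 13: (5, -4, -1)
  hex 14: (5, -3, -2)
  hex 15: (5, -2, -3)
  hex 16: (4, -1, -3)
  hex 17: (3, 0, -3)
  hex 18: (2, 1, -3)
  hex 19: (1, 2, -3)
  hex 20: (0, 3, -3)
  hex 21: (-1, 3, -2)
  hex 22: (-2, 3, -1)
  hex 23: (-3, 3, 0)
  hex 24: (-4, 3, 1)
  hex 25: (-5, 3, 2)
  hex 26: (-5, 2, 3)
  hex 27: (-5, 1, 4)
  hex 28: (-5, 0, 5)
  hex 29: (-5, -1, 6)
Sorted: 30 hexes.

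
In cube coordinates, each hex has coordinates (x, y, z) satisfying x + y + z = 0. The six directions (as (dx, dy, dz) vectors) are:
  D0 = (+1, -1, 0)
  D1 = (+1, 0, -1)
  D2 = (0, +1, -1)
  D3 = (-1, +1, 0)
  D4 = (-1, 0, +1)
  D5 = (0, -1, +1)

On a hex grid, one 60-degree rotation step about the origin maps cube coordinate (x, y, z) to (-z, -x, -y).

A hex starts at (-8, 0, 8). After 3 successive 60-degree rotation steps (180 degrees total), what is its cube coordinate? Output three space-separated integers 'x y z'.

Start: (-8, 0, 8)
Step 1: (-8, 0, 8) -> (-(8), -(-8), -(0)) = (-8, 8, 0)
Step 2: (-8, 8, 0) -> (-(0), -(-8), -(8)) = (0, 8, -8)
Step 3: (0, 8, -8) -> (-(-8), -(0), -(8)) = (8, 0, -8)

Answer: 8 0 -8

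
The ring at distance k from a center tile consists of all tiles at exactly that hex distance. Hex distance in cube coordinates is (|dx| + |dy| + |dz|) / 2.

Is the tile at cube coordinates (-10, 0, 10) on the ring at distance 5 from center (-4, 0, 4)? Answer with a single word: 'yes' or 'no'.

Answer: no

Derivation:
|px - cx| = |-10 - (-4)| = 6
|py - cy| = |0 - 0| = 0
|pz - cz| = |10 - 4| = 6
distance = (6+0+6)/2 = 12/2 = 6
radius = 5; distance != radius -> no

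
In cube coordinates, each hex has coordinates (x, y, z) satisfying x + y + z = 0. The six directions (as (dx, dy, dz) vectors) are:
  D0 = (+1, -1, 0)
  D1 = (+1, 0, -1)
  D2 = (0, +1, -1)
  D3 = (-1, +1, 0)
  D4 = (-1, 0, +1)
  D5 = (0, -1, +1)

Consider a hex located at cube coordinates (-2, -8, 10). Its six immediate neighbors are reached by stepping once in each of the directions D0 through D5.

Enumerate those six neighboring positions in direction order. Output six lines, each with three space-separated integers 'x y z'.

Center: (-2, -8, 10). Add each direction:
  D0: (-2, -8, 10) + (1, -1, 0) = (-1, -9, 10)
  D1: (-2, -8, 10) + (1, 0, -1) = (-1, -8, 9)
  D2: (-2, -8, 10) + (0, 1, -1) = (-2, -7, 9)
  D3: (-2, -8, 10) + (-1, 1, 0) = (-3, -7, 10)
  D4: (-2, -8, 10) + (-1, 0, 1) = (-3, -8, 11)
  D5: (-2, -8, 10) + (0, -1, 1) = (-2, -9, 11)

Answer: -1 -9 10
-1 -8 9
-2 -7 9
-3 -7 10
-3 -8 11
-2 -9 11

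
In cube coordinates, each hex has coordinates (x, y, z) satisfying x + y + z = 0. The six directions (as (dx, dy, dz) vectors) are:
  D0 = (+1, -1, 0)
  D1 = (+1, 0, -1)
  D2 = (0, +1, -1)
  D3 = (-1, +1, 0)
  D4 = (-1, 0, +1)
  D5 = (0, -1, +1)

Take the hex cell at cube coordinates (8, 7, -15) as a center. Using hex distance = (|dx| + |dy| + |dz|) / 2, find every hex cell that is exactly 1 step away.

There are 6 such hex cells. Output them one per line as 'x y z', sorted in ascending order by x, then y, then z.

Answer: 7 7 -14
7 8 -15
8 6 -14
8 8 -16
9 6 -15
9 7 -16

Derivation:
Walk ring at distance 1 from (8, 7, -15):
Start at center + D4*1 = (7, 7, -14)
  hex 0: (7, 7, -14)
  hex 1: (8, 6, -14)
  hex 2: (9, 6, -15)
  hex 3: (9, 7, -16)
  hex 4: (8, 8, -16)
  hex 5: (7, 8, -15)
Sorted: 6 hexes.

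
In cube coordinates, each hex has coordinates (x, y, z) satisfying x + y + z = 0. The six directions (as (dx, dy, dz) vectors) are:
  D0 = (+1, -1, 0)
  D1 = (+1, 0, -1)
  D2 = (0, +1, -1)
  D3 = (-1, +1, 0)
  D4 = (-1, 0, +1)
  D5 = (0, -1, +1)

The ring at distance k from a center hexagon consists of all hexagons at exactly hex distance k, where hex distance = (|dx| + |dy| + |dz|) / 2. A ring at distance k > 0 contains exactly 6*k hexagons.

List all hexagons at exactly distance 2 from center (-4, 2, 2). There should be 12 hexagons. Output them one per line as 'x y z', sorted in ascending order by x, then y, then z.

Answer: -6 2 4
-6 3 3
-6 4 2
-5 1 4
-5 4 1
-4 0 4
-4 4 0
-3 0 3
-3 3 0
-2 0 2
-2 1 1
-2 2 0

Derivation:
Walk ring at distance 2 from (-4, 2, 2):
Start at center + D4*2 = (-6, 2, 4)
  hex 0: (-6, 2, 4)
  hex 1: (-5, 1, 4)
  hex 2: (-4, 0, 4)
  hex 3: (-3, 0, 3)
  hex 4: (-2, 0, 2)
  hex 5: (-2, 1, 1)
  hex 6: (-2, 2, 0)
  hex 7: (-3, 3, 0)
  hex 8: (-4, 4, 0)
  hex 9: (-5, 4, 1)
  hex 10: (-6, 4, 2)
  hex 11: (-6, 3, 3)
Sorted: 12 hexes.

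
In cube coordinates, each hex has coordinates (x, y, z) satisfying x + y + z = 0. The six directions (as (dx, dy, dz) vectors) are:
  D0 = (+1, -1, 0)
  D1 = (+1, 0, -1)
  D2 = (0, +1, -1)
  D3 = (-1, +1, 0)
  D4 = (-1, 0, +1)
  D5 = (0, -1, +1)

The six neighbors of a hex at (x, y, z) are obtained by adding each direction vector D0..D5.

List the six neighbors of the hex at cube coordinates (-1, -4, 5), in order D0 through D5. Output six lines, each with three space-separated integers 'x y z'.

Center: (-1, -4, 5). Add each direction:
  D0: (-1, -4, 5) + (1, -1, 0) = (0, -5, 5)
  D1: (-1, -4, 5) + (1, 0, -1) = (0, -4, 4)
  D2: (-1, -4, 5) + (0, 1, -1) = (-1, -3, 4)
  D3: (-1, -4, 5) + (-1, 1, 0) = (-2, -3, 5)
  D4: (-1, -4, 5) + (-1, 0, 1) = (-2, -4, 6)
  D5: (-1, -4, 5) + (0, -1, 1) = (-1, -5, 6)

Answer: 0 -5 5
0 -4 4
-1 -3 4
-2 -3 5
-2 -4 6
-1 -5 6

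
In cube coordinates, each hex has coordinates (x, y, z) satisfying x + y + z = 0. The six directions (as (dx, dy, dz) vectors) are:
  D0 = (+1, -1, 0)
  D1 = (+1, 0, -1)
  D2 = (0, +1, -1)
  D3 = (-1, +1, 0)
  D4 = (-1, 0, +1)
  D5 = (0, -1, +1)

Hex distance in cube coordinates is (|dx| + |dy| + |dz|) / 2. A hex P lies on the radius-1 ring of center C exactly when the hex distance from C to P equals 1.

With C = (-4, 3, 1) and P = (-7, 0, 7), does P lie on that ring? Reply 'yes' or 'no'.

Answer: no

Derivation:
|px - cx| = |-7 - (-4)| = 3
|py - cy| = |0 - 3| = 3
|pz - cz| = |7 - 1| = 6
distance = (3+3+6)/2 = 12/2 = 6
radius = 1; distance != radius -> no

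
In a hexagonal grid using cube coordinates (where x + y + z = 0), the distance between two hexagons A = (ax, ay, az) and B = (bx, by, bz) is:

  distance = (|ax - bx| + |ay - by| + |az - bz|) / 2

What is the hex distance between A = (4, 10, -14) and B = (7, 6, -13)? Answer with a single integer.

Answer: 4

Derivation:
|ax - bx| = |4 - 7| = 3
|ay - by| = |10 - 6| = 4
|az - bz| = |-14 - (-13)| = 1
distance = (3 + 4 + 1) / 2 = 8 / 2 = 4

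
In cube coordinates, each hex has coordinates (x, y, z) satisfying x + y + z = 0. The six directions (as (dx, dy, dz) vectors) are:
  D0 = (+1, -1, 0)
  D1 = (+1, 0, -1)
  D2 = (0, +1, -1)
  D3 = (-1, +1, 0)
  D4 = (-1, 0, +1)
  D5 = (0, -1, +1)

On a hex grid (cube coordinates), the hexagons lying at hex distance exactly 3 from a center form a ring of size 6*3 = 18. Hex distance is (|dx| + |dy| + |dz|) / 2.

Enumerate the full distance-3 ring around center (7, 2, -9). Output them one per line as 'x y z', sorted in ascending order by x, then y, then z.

Walk ring at distance 3 from (7, 2, -9):
Start at center + D4*3 = (4, 2, -6)
  hex 0: (4, 2, -6)
  hex 1: (5, 1, -6)
  hex 2: (6, 0, -6)
  hex 3: (7, -1, -6)
  hex 4: (8, -1, -7)
  hex 5: (9, -1, -8)
  hex 6: (10, -1, -9)
  hex 7: (10, 0, -10)
  hex 8: (10, 1, -11)
  hex 9: (10, 2, -12)
  hex 10: (9, 3, -12)
  hex 11: (8, 4, -12)
  hex 12: (7, 5, -12)
  hex 13: (6, 5, -11)
  hex 14: (5, 5, -10)
  hex 15: (4, 5, -9)
  hex 16: (4, 4, -8)
  hex 17: (4, 3, -7)
Sorted: 18 hexes.

Answer: 4 2 -6
4 3 -7
4 4 -8
4 5 -9
5 1 -6
5 5 -10
6 0 -6
6 5 -11
7 -1 -6
7 5 -12
8 -1 -7
8 4 -12
9 -1 -8
9 3 -12
10 -1 -9
10 0 -10
10 1 -11
10 2 -12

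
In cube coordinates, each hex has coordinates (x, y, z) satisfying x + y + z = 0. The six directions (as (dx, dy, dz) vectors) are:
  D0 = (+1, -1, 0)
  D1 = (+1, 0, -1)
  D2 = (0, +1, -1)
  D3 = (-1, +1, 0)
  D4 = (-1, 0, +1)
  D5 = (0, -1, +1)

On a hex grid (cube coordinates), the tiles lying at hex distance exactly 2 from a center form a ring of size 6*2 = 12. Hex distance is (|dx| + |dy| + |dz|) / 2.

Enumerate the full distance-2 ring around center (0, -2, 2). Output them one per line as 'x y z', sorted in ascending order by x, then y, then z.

Answer: -2 -2 4
-2 -1 3
-2 0 2
-1 -3 4
-1 0 1
0 -4 4
0 0 0
1 -4 3
1 -1 0
2 -4 2
2 -3 1
2 -2 0

Derivation:
Walk ring at distance 2 from (0, -2, 2):
Start at center + D4*2 = (-2, -2, 4)
  hex 0: (-2, -2, 4)
  hex 1: (-1, -3, 4)
  hex 2: (0, -4, 4)
  hex 3: (1, -4, 3)
  hex 4: (2, -4, 2)
  hex 5: (2, -3, 1)
  hex 6: (2, -2, 0)
  hex 7: (1, -1, 0)
  hex 8: (0, 0, 0)
  hex 9: (-1, 0, 1)
  hex 10: (-2, 0, 2)
  hex 11: (-2, -1, 3)
Sorted: 12 hexes.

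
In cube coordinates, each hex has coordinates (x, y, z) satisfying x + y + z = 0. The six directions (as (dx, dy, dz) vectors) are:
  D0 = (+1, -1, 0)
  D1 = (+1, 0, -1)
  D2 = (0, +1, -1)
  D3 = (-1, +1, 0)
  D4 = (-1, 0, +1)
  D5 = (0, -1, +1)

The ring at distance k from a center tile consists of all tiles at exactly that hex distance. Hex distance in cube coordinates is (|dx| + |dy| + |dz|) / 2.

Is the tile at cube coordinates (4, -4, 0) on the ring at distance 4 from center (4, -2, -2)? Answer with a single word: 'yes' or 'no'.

|px - cx| = |4 - 4| = 0
|py - cy| = |-4 - (-2)| = 2
|pz - cz| = |0 - (-2)| = 2
distance = (0+2+2)/2 = 4/2 = 2
radius = 4; distance != radius -> no

Answer: no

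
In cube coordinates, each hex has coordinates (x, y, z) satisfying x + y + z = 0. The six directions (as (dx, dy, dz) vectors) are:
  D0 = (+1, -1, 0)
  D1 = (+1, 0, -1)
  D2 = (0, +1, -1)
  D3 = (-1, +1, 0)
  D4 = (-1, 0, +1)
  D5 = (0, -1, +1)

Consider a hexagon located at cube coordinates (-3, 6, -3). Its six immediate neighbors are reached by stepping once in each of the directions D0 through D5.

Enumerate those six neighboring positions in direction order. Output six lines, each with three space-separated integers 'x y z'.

Answer: -2 5 -3
-2 6 -4
-3 7 -4
-4 7 -3
-4 6 -2
-3 5 -2

Derivation:
Center: (-3, 6, -3). Add each direction:
  D0: (-3, 6, -3) + (1, -1, 0) = (-2, 5, -3)
  D1: (-3, 6, -3) + (1, 0, -1) = (-2, 6, -4)
  D2: (-3, 6, -3) + (0, 1, -1) = (-3, 7, -4)
  D3: (-3, 6, -3) + (-1, 1, 0) = (-4, 7, -3)
  D4: (-3, 6, -3) + (-1, 0, 1) = (-4, 6, -2)
  D5: (-3, 6, -3) + (0, -1, 1) = (-3, 5, -2)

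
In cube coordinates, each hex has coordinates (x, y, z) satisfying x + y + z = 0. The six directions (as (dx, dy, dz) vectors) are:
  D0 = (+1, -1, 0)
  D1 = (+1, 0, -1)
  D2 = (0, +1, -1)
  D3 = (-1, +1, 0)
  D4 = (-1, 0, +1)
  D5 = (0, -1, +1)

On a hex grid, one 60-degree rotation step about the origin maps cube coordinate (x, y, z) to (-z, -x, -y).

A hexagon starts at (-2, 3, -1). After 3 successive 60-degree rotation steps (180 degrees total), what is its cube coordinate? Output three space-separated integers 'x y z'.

Start: (-2, 3, -1)
Step 1: (-2, 3, -1) -> (-(-1), -(-2), -(3)) = (1, 2, -3)
Step 2: (1, 2, -3) -> (-(-3), -(1), -(2)) = (3, -1, -2)
Step 3: (3, -1, -2) -> (-(-2), -(3), -(-1)) = (2, -3, 1)

Answer: 2 -3 1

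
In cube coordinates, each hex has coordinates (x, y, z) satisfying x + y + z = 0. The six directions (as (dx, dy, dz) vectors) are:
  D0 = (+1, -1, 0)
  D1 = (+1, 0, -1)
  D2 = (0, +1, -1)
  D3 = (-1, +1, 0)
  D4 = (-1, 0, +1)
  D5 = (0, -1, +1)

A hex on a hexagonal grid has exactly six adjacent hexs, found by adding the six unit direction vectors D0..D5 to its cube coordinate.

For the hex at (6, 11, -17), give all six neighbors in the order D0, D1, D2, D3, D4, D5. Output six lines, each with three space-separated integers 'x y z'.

Answer: 7 10 -17
7 11 -18
6 12 -18
5 12 -17
5 11 -16
6 10 -16

Derivation:
Center: (6, 11, -17). Add each direction:
  D0: (6, 11, -17) + (1, -1, 0) = (7, 10, -17)
  D1: (6, 11, -17) + (1, 0, -1) = (7, 11, -18)
  D2: (6, 11, -17) + (0, 1, -1) = (6, 12, -18)
  D3: (6, 11, -17) + (-1, 1, 0) = (5, 12, -17)
  D4: (6, 11, -17) + (-1, 0, 1) = (5, 11, -16)
  D5: (6, 11, -17) + (0, -1, 1) = (6, 10, -16)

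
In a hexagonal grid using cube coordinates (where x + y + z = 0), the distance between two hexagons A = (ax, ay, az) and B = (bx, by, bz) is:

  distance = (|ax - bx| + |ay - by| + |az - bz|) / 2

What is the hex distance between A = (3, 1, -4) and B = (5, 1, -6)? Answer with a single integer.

Answer: 2

Derivation:
|ax - bx| = |3 - 5| = 2
|ay - by| = |1 - 1| = 0
|az - bz| = |-4 - (-6)| = 2
distance = (2 + 0 + 2) / 2 = 4 / 2 = 2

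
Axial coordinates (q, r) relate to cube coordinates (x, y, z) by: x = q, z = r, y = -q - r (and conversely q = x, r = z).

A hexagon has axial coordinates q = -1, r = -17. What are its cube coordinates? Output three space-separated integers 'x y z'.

Answer: -1 18 -17

Derivation:
x = q = -1
z = r = -17
y = -x - z = -(-1) - (-17) = 18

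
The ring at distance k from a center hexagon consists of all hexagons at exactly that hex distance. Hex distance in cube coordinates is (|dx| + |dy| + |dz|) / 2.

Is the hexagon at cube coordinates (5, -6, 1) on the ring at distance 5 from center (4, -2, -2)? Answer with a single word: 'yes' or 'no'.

Answer: no

Derivation:
|px - cx| = |5 - 4| = 1
|py - cy| = |-6 - (-2)| = 4
|pz - cz| = |1 - (-2)| = 3
distance = (1+4+3)/2 = 8/2 = 4
radius = 5; distance != radius -> no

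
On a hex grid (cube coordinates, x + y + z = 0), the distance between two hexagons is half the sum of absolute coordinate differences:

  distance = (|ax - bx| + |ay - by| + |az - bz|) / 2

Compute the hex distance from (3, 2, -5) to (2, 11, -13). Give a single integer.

Answer: 9

Derivation:
|ax - bx| = |3 - 2| = 1
|ay - by| = |2 - 11| = 9
|az - bz| = |-5 - (-13)| = 8
distance = (1 + 9 + 8) / 2 = 18 / 2 = 9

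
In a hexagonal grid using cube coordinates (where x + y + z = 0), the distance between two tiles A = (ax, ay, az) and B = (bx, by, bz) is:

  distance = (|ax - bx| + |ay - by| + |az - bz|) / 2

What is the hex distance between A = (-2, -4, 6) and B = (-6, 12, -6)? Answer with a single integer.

Answer: 16

Derivation:
|ax - bx| = |-2 - (-6)| = 4
|ay - by| = |-4 - 12| = 16
|az - bz| = |6 - (-6)| = 12
distance = (4 + 16 + 12) / 2 = 32 / 2 = 16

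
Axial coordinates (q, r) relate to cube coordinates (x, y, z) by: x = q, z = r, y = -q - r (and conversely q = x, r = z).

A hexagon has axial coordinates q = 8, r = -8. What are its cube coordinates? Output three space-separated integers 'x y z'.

Answer: 8 0 -8

Derivation:
x = q = 8
z = r = -8
y = -x - z = -(8) - (-8) = 0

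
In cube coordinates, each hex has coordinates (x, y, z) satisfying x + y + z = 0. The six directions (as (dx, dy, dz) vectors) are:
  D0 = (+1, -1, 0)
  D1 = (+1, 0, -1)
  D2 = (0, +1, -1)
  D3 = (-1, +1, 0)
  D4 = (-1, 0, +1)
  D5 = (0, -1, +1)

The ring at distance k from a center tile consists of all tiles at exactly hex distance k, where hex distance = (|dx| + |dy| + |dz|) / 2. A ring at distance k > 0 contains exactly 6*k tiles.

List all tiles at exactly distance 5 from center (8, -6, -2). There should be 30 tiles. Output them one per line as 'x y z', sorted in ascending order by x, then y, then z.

Answer: 3 -6 3
3 -5 2
3 -4 1
3 -3 0
3 -2 -1
3 -1 -2
4 -7 3
4 -1 -3
5 -8 3
5 -1 -4
6 -9 3
6 -1 -5
7 -10 3
7 -1 -6
8 -11 3
8 -1 -7
9 -11 2
9 -2 -7
10 -11 1
10 -3 -7
11 -11 0
11 -4 -7
12 -11 -1
12 -5 -7
13 -11 -2
13 -10 -3
13 -9 -4
13 -8 -5
13 -7 -6
13 -6 -7

Derivation:
Walk ring at distance 5 from (8, -6, -2):
Start at center + D4*5 = (3, -6, 3)
  hex 0: (3, -6, 3)
  hex 1: (4, -7, 3)
  hex 2: (5, -8, 3)
  hex 3: (6, -9, 3)
  hex 4: (7, -10, 3)
  hex 5: (8, -11, 3)
  hex 6: (9, -11, 2)
  hex 7: (10, -11, 1)
  hex 8: (11, -11, 0)
  hex 9: (12, -11, -1)
  hex 10: (13, -11, -2)
  hex 11: (13, -10, -3)
  hex 12: (13, -9, -4)
  hex 13: (13, -8, -5)
  hex 14: (13, -7, -6)
  hex 15: (13, -6, -7)
  hex 16: (12, -5, -7)
  hex 17: (11, -4, -7)
  hex 18: (10, -3, -7)
  hex 19: (9, -2, -7)
  hex 20: (8, -1, -7)
  hex 21: (7, -1, -6)
  hex 22: (6, -1, -5)
  hex 23: (5, -1, -4)
  hex 24: (4, -1, -3)
  hex 25: (3, -1, -2)
  hex 26: (3, -2, -1)
  hex 27: (3, -3, 0)
  hex 28: (3, -4, 1)
  hex 29: (3, -5, 2)
Sorted: 30 hexes.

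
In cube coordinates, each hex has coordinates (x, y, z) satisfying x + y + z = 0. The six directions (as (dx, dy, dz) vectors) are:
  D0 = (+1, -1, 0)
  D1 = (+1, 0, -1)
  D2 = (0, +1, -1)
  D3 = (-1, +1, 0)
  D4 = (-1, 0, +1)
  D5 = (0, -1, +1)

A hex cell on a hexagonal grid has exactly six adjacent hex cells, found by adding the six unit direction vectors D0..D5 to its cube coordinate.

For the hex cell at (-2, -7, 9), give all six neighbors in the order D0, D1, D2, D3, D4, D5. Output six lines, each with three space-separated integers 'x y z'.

Answer: -1 -8 9
-1 -7 8
-2 -6 8
-3 -6 9
-3 -7 10
-2 -8 10

Derivation:
Center: (-2, -7, 9). Add each direction:
  D0: (-2, -7, 9) + (1, -1, 0) = (-1, -8, 9)
  D1: (-2, -7, 9) + (1, 0, -1) = (-1, -7, 8)
  D2: (-2, -7, 9) + (0, 1, -1) = (-2, -6, 8)
  D3: (-2, -7, 9) + (-1, 1, 0) = (-3, -6, 9)
  D4: (-2, -7, 9) + (-1, 0, 1) = (-3, -7, 10)
  D5: (-2, -7, 9) + (0, -1, 1) = (-2, -8, 10)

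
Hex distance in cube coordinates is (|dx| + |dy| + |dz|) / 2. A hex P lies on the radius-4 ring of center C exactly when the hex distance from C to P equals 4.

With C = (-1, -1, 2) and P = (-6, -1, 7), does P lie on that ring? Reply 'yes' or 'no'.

|px - cx| = |-6 - (-1)| = 5
|py - cy| = |-1 - (-1)| = 0
|pz - cz| = |7 - 2| = 5
distance = (5+0+5)/2 = 10/2 = 5
radius = 4; distance != radius -> no

Answer: no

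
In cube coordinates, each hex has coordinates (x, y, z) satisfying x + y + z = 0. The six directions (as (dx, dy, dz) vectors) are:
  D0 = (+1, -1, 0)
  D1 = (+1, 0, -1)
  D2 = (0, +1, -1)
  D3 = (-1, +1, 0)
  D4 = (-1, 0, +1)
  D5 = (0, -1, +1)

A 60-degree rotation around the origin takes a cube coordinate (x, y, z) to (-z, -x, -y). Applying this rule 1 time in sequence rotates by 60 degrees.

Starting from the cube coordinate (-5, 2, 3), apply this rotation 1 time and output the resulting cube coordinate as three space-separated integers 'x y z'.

Start: (-5, 2, 3)
Step 1: (-5, 2, 3) -> (-(3), -(-5), -(2)) = (-3, 5, -2)

Answer: -3 5 -2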